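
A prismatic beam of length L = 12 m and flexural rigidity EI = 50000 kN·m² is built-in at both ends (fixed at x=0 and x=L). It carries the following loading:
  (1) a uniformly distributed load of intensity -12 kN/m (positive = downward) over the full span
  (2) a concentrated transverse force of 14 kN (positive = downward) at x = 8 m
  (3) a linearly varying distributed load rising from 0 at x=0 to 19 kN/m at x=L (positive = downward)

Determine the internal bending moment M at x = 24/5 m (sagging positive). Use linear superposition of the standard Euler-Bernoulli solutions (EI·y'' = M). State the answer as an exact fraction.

M(24/5) = -16432/1125 kN·m

Load 1 — uniform load w=-12 kN/m over full span:
  M_1 = wLx/2 - wL²/12 - wx²/2 = (-12)·12·(24/5)/2 - (-12)·12²/12 - (-12)·(24/5)²/2 = -1584/25 kN·m
Load 2 — point force P=14 kN at a=8 m (b=L-a=4):
  M_2 = Pb²(3a+b)x/L³ - Pab²/L²  [x≤a] = 14·4²·(3·8+4)·(24/5)/12³ - 14·8·4²/12² = 224/45 kN·m
Load 3 — triangular load w₀=19 kN/m (0→w₀ over full span):
  M_3 = 3w₀Lx/20 - w₀L²/30 - w₀x³/(6L) = 3·19·12·(24/5)/20 - 19·12²/30 - 19·(24/5)³/(6·12) = 5472/125 kN·m
Superposition: M = Σ M_i = -16432/1125 kN·m ≈ -14.606222 kN·m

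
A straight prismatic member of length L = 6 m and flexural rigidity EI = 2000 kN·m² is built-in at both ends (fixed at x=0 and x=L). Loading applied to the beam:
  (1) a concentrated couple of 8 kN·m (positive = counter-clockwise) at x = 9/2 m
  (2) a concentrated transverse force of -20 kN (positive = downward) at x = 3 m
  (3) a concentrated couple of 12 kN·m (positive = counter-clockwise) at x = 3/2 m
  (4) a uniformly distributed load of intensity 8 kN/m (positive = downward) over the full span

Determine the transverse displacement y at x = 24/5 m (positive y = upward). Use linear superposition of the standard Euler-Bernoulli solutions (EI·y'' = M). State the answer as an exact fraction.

y(24/5) = -3249/2500000 m

Load 1 — applied couple M₀=8 kN·m at a=9/2 m (b=L-a=3/2):
  y_1 = (R_Ax³/6 - M_Ax²/2 - M₀(x-a)²/2)/EI  [x>a] with R_A=3/2, M_A=5/2 = ((3/2)·(24/5)³/6 - (5/2)·(24/5)²/2 - 8·((24/5)-(9/2))²/2)/2000 = -189/250000 m
Load 2 — point force P=-20 kN at a=3 m (b=L-a=3):
  y_2 = -Pa²(L-x)²(3bL-(3b+a)(L-x))/(6L³EI)  [x>a] = -(-20)·3²·(6-(24/5))²·(3·3·6-(3·3+3)·(6-(24/5)))/(6·6³·2000) = 99/25000 m
Load 3 — applied couple M₀=12 kN·m at a=3/2 m (b=L-a=9/2):
  y_3 = (R_Ax³/6 - M_Ax²/2 - M₀(x-a)²/2)/EI  [x>a] with R_A=9/4, M_A=-9/4 = ((9/4)·(24/5)³/6 - (-9/4)·(24/5)²/2 - 12·((24/5)-(3/2))²/2)/2000 = 513/500000 m
Load 4 — uniform load w=8 kN/m over full span:
  y_4 = -wx²(L-x)²/(24EI) = -8·(24/5)²·(6-(24/5))²/(24·2000) = -432/78125 m
Superposition: y = Σ y_i = -3249/2500000 m ≈ -0.001300 m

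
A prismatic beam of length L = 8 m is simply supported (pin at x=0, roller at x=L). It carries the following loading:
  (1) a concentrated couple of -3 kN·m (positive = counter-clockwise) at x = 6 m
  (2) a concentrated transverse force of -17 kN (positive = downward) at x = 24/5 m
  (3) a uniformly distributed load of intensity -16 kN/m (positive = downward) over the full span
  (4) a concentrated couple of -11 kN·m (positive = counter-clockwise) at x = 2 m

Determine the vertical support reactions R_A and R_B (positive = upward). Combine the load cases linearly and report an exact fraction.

Load 1 — applied couple M₀=-3 kN·m at a=6 m (b=L-a=2):
  R_A = M₀/L = (-3)/8 = -3/8 kN
  R_B = -M₀/L = -(-3)/8 = 3/8 kN
Load 2 — point force P=-17 kN at a=24/5 m (b=L-a=16/5):
  R_A = Pb/L = (-17)·(16/5)/8 = -34/5 kN
  R_B = Pa/L = (-17)·(24/5)/8 = -51/5 kN
Load 3 — uniform load w=-16 kN/m over full span:
  R_A = wL/2 = (-16)·8/2 = -64 kN
  R_B = wL/2 = (-16)·8/2 = -64 kN
Load 4 — applied couple M₀=-11 kN·m at a=2 m (b=L-a=6):
  R_A = M₀/L = (-11)/8 = -11/8 kN
  R_B = -M₀/L = -(-11)/8 = 11/8 kN
Superposition: R_A = -1451/20 kN, R_B = -1449/20 kN

R_A = -1451/20 kN, R_B = -1449/20 kN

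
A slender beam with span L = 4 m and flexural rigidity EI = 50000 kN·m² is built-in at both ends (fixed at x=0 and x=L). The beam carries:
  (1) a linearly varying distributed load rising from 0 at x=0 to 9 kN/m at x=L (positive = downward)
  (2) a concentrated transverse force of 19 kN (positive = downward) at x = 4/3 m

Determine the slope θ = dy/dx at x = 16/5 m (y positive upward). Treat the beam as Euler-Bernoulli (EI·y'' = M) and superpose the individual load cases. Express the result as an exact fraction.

Load 1 — triangular load w₀=9 kN/m (0→w₀ over full span):
  θ_1 = -w₀(2x(L-x)(L-2x)(x+2L)+x²(L-x)²)/(120LEI) = -9·(2·(16/5)·(4-(16/5))·(4-2·(16/5))·((16/5)+2·4)+(16/5)²·(4-(16/5))²)/(120·4·50000) = 96/1953125 rad
Load 2 — point force P=19 kN at a=4/3 m (b=L-a=8/3):
  θ_2 = Pa²(L-x)(2bL-(3b+a)(L-x))/(2L³EI)  [x>a] = 19·(4/3)²·(4-(16/5))·(2·(8/3)·4-(3·(8/3)+(4/3))·(4-(16/5)))/(2·4³·50000) = 247/4218750 rad
Superposition: θ = Σ θ_i = 11359/105468750 rad ≈ 0.000108 rad

θ(16/5) = 11359/105468750 rad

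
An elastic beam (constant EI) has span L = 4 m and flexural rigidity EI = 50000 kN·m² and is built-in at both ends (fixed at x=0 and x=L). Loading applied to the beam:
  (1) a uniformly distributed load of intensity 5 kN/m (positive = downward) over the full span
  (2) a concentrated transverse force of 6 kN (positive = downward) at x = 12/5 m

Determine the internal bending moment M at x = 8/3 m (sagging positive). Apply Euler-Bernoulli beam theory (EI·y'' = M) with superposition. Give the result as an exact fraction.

M(8/3) = 4444/1125 kN·m

Load 1 — uniform load w=5 kN/m over full span:
  M_1 = wLx/2 - wL²/12 - wx²/2 = 5·4·(8/3)/2 - 5·4²/12 - 5·(8/3)²/2 = 20/9 kN·m
Load 2 — point force P=6 kN at a=12/5 m (b=L-a=8/5):
  M_2 = Pa²(a+3b)(L-x)/L³ - Pa²b/L²  [x>a] = 6·(12/5)²·((12/5)+3·(8/5))·(4-(8/3))/4³ - 6·(12/5)²·(8/5)/4² = 216/125 kN·m
Superposition: M = Σ M_i = 4444/1125 kN·m ≈ 3.950222 kN·m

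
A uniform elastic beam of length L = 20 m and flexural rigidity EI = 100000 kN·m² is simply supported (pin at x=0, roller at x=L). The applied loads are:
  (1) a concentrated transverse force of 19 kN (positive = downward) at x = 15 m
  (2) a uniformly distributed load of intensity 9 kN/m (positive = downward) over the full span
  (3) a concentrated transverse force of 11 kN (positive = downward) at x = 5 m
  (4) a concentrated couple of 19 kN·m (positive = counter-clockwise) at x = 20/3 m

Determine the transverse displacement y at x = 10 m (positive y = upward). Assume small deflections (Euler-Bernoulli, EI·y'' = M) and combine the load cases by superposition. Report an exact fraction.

y(10) = -3157/14400 m

Load 1 — point force P=19 kN at a=15 m (b=L-a=5):
  y_1 = -Pbx(L²-b²-x²)/(6LEI)  [x≤a] = -19·5·10·(20²-5²-10²)/(6·20·100000) = -209/9600 m
Load 2 — uniform load w=9 kN/m over full span:
  y_2 = -wx(L³-2Lx²+x³)/(24EI) = -9·10·(20³-2·20·10²+10³)/(24·100000) = -3/16 m
Load 3 — point force P=11 kN at a=5 m (b=L-a=15):
  y_3 = -Pa(L-x)(2Lx-a²-x²)/(6LEI)  [x>a] = -11·5·(20-10)·(2·20·10-5²-10²)/(6·20·100000) = -121/9600 m
Load 4 — applied couple M₀=19 kN·m at a=20/3 m (b=L-a=40/3):
  y_4 = (M₀x³/(6L)-M₀(x-a)²/2+C₁x)/EI  [x>a] with C₁=M₀(3b²-L²)/(6L)=190/9 = (19·10³/(6·20)-19·(10-(20/3))²/2+(190/9)·10)/100000 = 19/7200 m
Superposition: y = Σ y_i = -3157/14400 m ≈ -0.219236 m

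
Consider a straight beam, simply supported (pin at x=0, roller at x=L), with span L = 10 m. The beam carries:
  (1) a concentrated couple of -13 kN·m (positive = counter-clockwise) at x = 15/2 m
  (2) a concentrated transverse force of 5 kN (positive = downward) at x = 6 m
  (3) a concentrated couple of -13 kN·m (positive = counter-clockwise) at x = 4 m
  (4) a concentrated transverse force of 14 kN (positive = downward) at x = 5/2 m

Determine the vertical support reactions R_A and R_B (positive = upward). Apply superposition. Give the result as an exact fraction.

Load 1 — applied couple M₀=-13 kN·m at a=15/2 m (b=L-a=5/2):
  R_A = M₀/L = (-13)/10 = -13/10 kN
  R_B = -M₀/L = -(-13)/10 = 13/10 kN
Load 2 — point force P=5 kN at a=6 m (b=L-a=4):
  R_A = Pb/L = 5·4/10 = 2 kN
  R_B = Pa/L = 5·6/10 = 3 kN
Load 3 — applied couple M₀=-13 kN·m at a=4 m (b=L-a=6):
  R_A = M₀/L = (-13)/10 = -13/10 kN
  R_B = -M₀/L = -(-13)/10 = 13/10 kN
Load 4 — point force P=14 kN at a=5/2 m (b=L-a=15/2):
  R_A = Pb/L = 14·(15/2)/10 = 21/2 kN
  R_B = Pa/L = 14·(5/2)/10 = 7/2 kN
Superposition: R_A = 99/10 kN, R_B = 91/10 kN

R_A = 99/10 kN, R_B = 91/10 kN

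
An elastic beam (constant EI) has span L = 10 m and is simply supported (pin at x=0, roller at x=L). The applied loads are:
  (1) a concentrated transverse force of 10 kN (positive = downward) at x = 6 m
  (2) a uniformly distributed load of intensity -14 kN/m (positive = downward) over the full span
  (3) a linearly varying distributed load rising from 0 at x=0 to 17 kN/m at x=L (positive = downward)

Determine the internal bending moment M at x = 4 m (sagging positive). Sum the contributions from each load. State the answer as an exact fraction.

M(4) = -284/5 kN·m

Load 1 — point force P=10 kN at a=6 m (b=L-a=4):
  M_1 = Pbx/L  [x≤a] = 10·4·4/10 = 16 kN·m
Load 2 — uniform load w=-14 kN/m over full span:
  M_2 = wx(L-x)/2 = (-14)·4·(10-4)/2 = -168 kN·m
Load 3 — triangular load w₀=17 kN/m (0→w₀ over full span):
  M_3 = w₀Lx/6 - w₀x³/(6L) = 17·10·4/6 - 17·4³/(6·10) = 476/5 kN·m
Superposition: M = Σ M_i = -284/5 kN·m ≈ -56.800000 kN·m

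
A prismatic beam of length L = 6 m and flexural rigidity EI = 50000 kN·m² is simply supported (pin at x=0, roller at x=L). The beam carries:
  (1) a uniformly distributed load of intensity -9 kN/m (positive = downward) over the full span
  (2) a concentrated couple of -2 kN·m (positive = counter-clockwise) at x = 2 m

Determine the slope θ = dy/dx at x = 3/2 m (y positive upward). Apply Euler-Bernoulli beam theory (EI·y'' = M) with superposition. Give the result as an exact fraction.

θ(3/2) = 2623/2400000 rad

Load 1 — uniform load w=-9 kN/m over full span:
  θ_1 = -w(L³-6Lx²+4x³)/(24EI) = -(-9)·(6³-6·6·(3/2)²+4·(3/2)³)/(24·50000) = 891/800000 rad
Load 2 — applied couple M₀=-2 kN·m at a=2 m (b=L-a=4):
  θ_2 = (M₀x²/(2L)+C₁)/EI  [x≤a] with C₁=M₀(3b²-L²)/(6L)=-2/3 = ((-2)·(3/2)²/(2·6)+(-2/3))/50000 = -1/48000 rad
Superposition: θ = Σ θ_i = 2623/2400000 rad ≈ 0.001093 rad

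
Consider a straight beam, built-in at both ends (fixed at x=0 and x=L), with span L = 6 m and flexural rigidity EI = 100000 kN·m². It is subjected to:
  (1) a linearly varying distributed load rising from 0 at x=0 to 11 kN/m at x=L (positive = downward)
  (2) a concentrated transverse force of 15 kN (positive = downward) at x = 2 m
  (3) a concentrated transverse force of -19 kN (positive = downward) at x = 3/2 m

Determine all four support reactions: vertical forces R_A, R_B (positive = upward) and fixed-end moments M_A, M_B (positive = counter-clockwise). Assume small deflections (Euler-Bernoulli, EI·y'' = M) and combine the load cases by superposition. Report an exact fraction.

Load 1 — triangular load w₀=11 kN/m (0→w₀ over full span):
  R_A = 3w₀L/20 = 3·11·6/20 = 99/10 kN
  M_A = w₀L²/30 = 11·6²/30 = 66/5 kN·m
  R_B = 7w₀L/20 = 7·11·6/20 = 231/10 kN
  M_B = -w₀L²/20 = -11·6²/20 = -99/5 kN·m
Load 2 — point force P=15 kN at a=2 m (b=L-a=4):
  R_A = Pb²(3a+b)/L³ = 15·4²·(3·2+4)/6³ = 100/9 kN
  M_A = Pab²/L² = 15·2·4²/6² = 40/3 kN·m
  R_B = Pa²(a+3b)/L³ = 15·2²·(2+3·4)/6³ = 35/9 kN
  M_B = -Pa²b/L² = -15·2²·4/6² = -20/3 kN·m
Load 3 — point force P=-19 kN at a=3/2 m (b=L-a=9/2):
  R_A = Pb²(3a+b)/L³ = (-19)·(9/2)²·(3·(3/2)+(9/2))/6³ = -513/32 kN
  M_A = Pab²/L² = (-19)·(3/2)·(9/2)²/6² = -513/32 kN·m
  R_B = Pa²(a+3b)/L³ = (-19)·(3/2)²·((3/2)+3·(9/2))/6³ = -95/32 kN
  M_B = -Pa²b/L² = -(-19)·(3/2)²·(9/2)/6² = 171/32 kN·m
Superposition: R_A = 7171/1440 kN, M_A = 5041/480 kN·m, R_B = 34589/1440 kN, M_B = -10139/480 kN·m

R_A = 7171/1440 kN, M_A = 5041/480 kN·m, R_B = 34589/1440 kN, M_B = -10139/480 kN·m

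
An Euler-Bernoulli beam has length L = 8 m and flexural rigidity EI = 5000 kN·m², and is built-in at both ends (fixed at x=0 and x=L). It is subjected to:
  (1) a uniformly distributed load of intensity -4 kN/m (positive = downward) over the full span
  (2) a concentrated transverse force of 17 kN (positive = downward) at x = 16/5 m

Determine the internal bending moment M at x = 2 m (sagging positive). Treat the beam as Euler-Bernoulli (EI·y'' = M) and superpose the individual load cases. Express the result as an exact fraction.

Load 1 — uniform load w=-4 kN/m over full span:
  M_1 = wLx/2 - wL²/12 - wx²/2 = (-4)·8·2/2 - (-4)·8²/12 - (-4)·2²/2 = -8/3 kN·m
Load 2 — point force P=17 kN at a=16/5 m (b=L-a=24/5):
  M_2 = Pb²(3a+b)x/L³ - Pab²/L²  [x≤a] = 17·(24/5)²·(3·(16/5)+(24/5))·2/8³ - 17·(16/5)·(24/5)²/8² = 306/125 kN·m
Superposition: M = Σ M_i = -82/375 kN·m ≈ -0.218667 kN·m

M(2) = -82/375 kN·m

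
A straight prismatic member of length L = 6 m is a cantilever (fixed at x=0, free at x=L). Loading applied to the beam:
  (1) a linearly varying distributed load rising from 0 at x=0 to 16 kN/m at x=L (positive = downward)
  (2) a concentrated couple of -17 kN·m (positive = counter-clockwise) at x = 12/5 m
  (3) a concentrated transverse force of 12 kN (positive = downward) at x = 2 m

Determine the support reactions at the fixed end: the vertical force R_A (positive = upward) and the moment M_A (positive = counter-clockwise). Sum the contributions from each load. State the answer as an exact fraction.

Load 1 — triangular load w₀=16 kN/m (0→w₀ over full span):
  R_A = w₀L/2 = 16·6/2 = 48 kN
  M_A = w₀L²/3 = 16·6²/3 = 192 kN·m
Load 2 — applied couple M₀=-17 kN·m at a=12/5 m (b=L-a=18/5):
  R_A = 0 kN
  M_A = -M₀ = -(-17) = 17 kN·m
Load 3 — point force P=12 kN at a=2 m (b=L-a=4):
  R_A = P = 12 kN
  M_A = Pa = 12·2 = 24 kN·m
Superposition: R_A = 60 kN, M_A = 233 kN·m

R_A = 60 kN, M_A = 233 kN·m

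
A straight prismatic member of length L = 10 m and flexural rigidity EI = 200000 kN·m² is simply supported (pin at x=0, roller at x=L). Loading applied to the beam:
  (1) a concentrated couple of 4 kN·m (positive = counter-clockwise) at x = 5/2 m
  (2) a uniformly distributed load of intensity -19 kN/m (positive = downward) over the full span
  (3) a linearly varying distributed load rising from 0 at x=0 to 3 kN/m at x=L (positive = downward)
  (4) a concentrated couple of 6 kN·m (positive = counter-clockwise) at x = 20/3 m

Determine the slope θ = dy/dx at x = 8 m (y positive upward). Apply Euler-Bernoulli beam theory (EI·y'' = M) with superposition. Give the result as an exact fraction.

Load 1 — applied couple M₀=4 kN·m at a=5/2 m (b=L-a=15/2):
  θ_1 = (M₀x²/(2L)-M₀(x-a)+C₁)/EI  [x>a] with C₁=M₀(3b²-L²)/(6L)=55/12 = (4·8²/(2·10)-4·(8-(5/2))+(55/12))/200000 = -277/12000000 rad
Load 2 — uniform load w=-19 kN/m over full span:
  θ_2 = -w(L³-6Lx²+4x³)/(24EI) = -(-19)·(10³-6·10·8²+4·8³)/(24·200000) = -627/200000 rad
Load 3 — triangular load w₀=3 kN/m (0→w₀ over full span):
  θ_3 = -w₀(7L⁴-30L²x²+15x⁴)/(360LEI) = -3·(7·10⁴-30·10²·8²+15·8⁴)/(360·10·200000) = 757/3000000 rad
Load 4 — applied couple M₀=6 kN·m at a=20/3 m (b=L-a=10/3):
  θ_4 = (M₀x²/(2L)-M₀(x-a)+C₁)/EI  [x>a] with C₁=M₀(3b²-L²)/(6L)=-20/3 = (6·8²/(2·10)-6·(8-(20/3))+(-20/3))/200000 = 17/750000 rad
Superposition: θ = Σ θ_i = -34597/12000000 rad ≈ -0.002883 rad

θ(8) = -34597/12000000 rad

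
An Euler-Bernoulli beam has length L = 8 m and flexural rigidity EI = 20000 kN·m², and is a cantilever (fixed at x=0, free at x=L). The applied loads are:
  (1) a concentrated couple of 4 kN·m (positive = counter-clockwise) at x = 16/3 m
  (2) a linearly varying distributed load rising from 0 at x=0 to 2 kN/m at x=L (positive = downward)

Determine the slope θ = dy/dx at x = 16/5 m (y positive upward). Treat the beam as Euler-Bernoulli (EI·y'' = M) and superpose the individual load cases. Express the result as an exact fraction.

Load 1 — applied couple M₀=4 kN·m at a=16/3 m (b=L-a=8/3):
  θ_1 = M₀x/EI  [x≤a] = 4·(16/5)/20000 = 2/3125 rad
Load 2 — triangular load w₀=2 kN/m (0→w₀ over full span):
  θ_2 = (w₀Lx²/4-w₀L²x/3-w₀x⁴/(24L))/EI = (2·8·(16/5)²/4-2·8²·(16/5)/3-2·(16/5)⁴/(24·8))/20000 = -1888/390625 rad
Superposition: θ = Σ θ_i = -1638/390625 rad ≈ -0.004193 rad

θ(16/5) = -1638/390625 rad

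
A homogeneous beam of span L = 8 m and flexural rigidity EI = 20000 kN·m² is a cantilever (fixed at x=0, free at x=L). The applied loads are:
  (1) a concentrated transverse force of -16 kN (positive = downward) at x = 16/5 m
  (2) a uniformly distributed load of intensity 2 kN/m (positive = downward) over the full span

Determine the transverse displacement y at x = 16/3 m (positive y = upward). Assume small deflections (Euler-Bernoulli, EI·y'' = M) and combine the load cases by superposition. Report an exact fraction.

Load 1 — point force P=-16 kN at a=16/5 m (b=L-a=24/5):
  y_1 = -Pa²(3x-a)/(6EI)  [x>a] = -(-16)·(16/5)²·(3·(16/3)-(16/5))/(6·20000) = 4096/234375 m
Load 2 — uniform load w=2 kN/m over full span:
  y_2 = -wx²(x²-4Lx+6L²)/(24EI) = -2·(16/3)²·((16/3)²-4·8·(16/3)+6·8²)/(24·20000) = -4352/151875 m
Superposition: y = Σ y_i = -212224/18984375 m ≈ -0.011179 m

y(16/3) = -212224/18984375 m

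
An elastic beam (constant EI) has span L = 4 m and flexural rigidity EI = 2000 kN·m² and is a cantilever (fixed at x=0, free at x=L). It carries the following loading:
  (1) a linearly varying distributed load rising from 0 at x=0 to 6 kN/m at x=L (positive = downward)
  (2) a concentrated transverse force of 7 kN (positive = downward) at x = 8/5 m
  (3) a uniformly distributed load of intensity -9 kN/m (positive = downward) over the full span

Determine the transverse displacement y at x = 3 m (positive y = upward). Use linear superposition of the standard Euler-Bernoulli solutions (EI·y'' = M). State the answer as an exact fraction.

Load 1 — triangular load w₀=6 kN/m (0→w₀ over full span):
  y_1 = (w₀Lx³/12-w₀L²x²/6-w₀x⁵/(120L))/EI = (6·4·3³/12-6·4²·3²/6-6·3⁵/(120·4))/2000 = -7443/160000 m
Load 2 — point force P=7 kN at a=8/5 m (b=L-a=12/5):
  y_2 = -Pa²(3x-a)/(6EI)  [x>a] = -7·(8/5)²·(3·3-(8/5))/(6·2000) = -518/46875 m
Load 3 — uniform load w=-9 kN/m over full span:
  y_3 = -wx²(x²-4Lx+6L²)/(24EI) = -(-9)·3²·(3²-4·4·3+6·4²)/(24·2000) = 1539/16000 m
Superposition: y = Σ y_i = 463417/12000000 m ≈ 0.038618 m

y(3) = 463417/12000000 m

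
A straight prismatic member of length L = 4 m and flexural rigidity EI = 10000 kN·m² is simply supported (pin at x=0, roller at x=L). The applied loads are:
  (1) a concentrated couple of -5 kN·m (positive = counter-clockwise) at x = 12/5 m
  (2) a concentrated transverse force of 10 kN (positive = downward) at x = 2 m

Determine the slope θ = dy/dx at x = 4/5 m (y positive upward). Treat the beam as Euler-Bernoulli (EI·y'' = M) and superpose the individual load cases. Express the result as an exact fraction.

Load 1 — applied couple M₀=-5 kN·m at a=12/5 m (b=L-a=8/5):
  θ_1 = (M₀x²/(2L)+C₁)/EI  [x≤a] with C₁=M₀(3b²-L²)/(6L)=26/15 = ((-5)·(4/5)²/(2·4)+(26/15))/10000 = 1/7500 rad
Load 2 — point force P=10 kN at a=2 m (b=L-a=2):
  θ_2 = -Pb(L²-b²-3x²)/(6LEI)  [x≤a] = -10·2·(4²-2²-3·(4/5)²)/(6·4·10000) = -21/25000 rad
Superposition: θ = Σ θ_i = -53/75000 rad ≈ -0.000707 rad

θ(4/5) = -53/75000 rad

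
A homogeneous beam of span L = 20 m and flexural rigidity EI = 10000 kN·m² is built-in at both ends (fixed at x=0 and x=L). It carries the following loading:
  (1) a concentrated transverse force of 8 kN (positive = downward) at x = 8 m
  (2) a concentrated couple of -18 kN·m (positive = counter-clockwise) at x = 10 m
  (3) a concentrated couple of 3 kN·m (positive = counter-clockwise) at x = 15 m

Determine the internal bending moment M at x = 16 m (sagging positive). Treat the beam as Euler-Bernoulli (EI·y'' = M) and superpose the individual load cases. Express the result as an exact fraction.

Load 1 — point force P=8 kN at a=8 m (b=L-a=12):
  M_1 = Pa²(a+3b)(L-x)/L³ - Pa²b/L²  [x>a] = 8·8²·(8+3·12)·(20-16)/20³ - 8·8²·12/20² = -512/125 kN·m
Load 2 — applied couple M₀=-18 kN·m at a=10 m (b=L-a=10):
  M_2 = R_Ax - M_A - M₀  [x>a] with R_A=-27/20, M_A=-9/2 = (-27/20)·16 - (-9/2) - (-18) = 9/10 kN·m
Load 3 — applied couple M₀=3 kN·m at a=15 m (b=L-a=5):
  M_3 = R_Ax - M_A - M₀  [x>a] with R_A=27/160, M_A=15/16 = (27/160)·16 - (15/16) - 3 = -99/80 kN·m
Superposition: M = Σ M_i = -8867/2000 kN·m ≈ -4.433500 kN·m

M(16) = -8867/2000 kN·m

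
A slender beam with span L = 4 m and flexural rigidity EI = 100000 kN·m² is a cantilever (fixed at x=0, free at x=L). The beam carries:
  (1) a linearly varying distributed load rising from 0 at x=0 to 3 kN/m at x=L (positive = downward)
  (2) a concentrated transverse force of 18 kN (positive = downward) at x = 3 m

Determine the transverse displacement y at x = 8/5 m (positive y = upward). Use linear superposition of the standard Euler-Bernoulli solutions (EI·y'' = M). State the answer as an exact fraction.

Load 1 — triangular load w₀=3 kN/m (0→w₀ over full span):
  y_1 = (w₀Lx³/12-w₀L²x²/6-w₀x⁵/(120L))/EI = (3·4·(8/5)³/12-3·4²·(8/5)²/6-3·(8/5)⁵/(120·4))/100000 = -8032/48828125 m
Load 2 — point force P=18 kN at a=3 m (b=L-a=1):
  y_2 = -Px²(3a-x)/(6EI)  [x≤a] = -18·(8/5)²·(3·3-(8/5))/(6·100000) = -222/390625 m
Superposition: y = Σ y_i = -35782/48828125 m ≈ -0.000733 m

y(8/5) = -35782/48828125 m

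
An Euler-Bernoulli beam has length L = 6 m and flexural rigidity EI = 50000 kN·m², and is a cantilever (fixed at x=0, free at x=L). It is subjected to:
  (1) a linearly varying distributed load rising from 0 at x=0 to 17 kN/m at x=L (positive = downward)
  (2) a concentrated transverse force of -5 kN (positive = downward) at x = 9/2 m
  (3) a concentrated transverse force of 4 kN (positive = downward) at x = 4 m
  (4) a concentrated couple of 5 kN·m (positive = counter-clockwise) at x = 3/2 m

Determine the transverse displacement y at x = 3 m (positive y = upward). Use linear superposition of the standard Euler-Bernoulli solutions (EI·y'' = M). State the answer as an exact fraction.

y(3) = -52209/4000000 m

Load 1 — triangular load w₀=17 kN/m (0→w₀ over full span):
  y_1 = (w₀Lx³/12-w₀L²x²/6-w₀x⁵/(120L))/EI = (17·6·3³/12-17·6²·3²/6-17·3⁵/(120·6))/50000 = -55539/4000000 m
Load 2 — point force P=-5 kN at a=9/2 m (b=L-a=3/2):
  y_2 = -Px²(3a-x)/(6EI)  [x≤a] = -(-5)·3²·(3·(9/2)-3)/(6·50000) = 63/40000 m
Load 3 — point force P=4 kN at a=4 m (b=L-a=2):
  y_3 = -Px²(3a-x)/(6EI)  [x≤a] = -4·3²·(3·4-3)/(6·50000) = -27/25000 m
Load 4 — applied couple M₀=5 kN·m at a=3/2 m (b=L-a=9/2):
  y_4 = M₀a(2x-a)/(2EI)  [x>a] = 5·(3/2)·(2·3-(3/2))/(2·50000) = 27/80000 m
Superposition: y = Σ y_i = -52209/4000000 m ≈ -0.013052 m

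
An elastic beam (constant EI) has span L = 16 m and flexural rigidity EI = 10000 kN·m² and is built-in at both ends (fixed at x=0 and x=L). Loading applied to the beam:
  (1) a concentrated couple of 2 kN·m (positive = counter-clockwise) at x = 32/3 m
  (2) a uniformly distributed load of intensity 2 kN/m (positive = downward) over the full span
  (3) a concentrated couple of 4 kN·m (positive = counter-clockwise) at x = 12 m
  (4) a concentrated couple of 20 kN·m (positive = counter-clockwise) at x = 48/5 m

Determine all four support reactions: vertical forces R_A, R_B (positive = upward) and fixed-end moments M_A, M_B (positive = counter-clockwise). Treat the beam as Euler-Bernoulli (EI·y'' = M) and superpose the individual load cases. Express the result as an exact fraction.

Load 1 — applied couple M₀=2 kN·m at a=32/3 m (b=L-a=16/3):
  R_A = 6M₀ab/L³ = 6·2·(32/3)·(16/3)/16³ = 1/6 kN
  M_A = M₀b(2a-b)/L² = 2·(16/3)·(2·(32/3)-(16/3))/16² = 2/3 kN·m
  R_B = -6M₀ab/L³ = -6·2·(32/3)·(16/3)/16³ = -1/6 kN
  M_B = M₀a(2b-a)/L² = 2·(32/3)·(2·(16/3)-(32/3))/16² = 0 kN·m
Load 2 — uniform load w=2 kN/m over full span:
  R_A = wL/2 = 2·16/2 = 16 kN
  M_A = wL²/12 = 2·16²/12 = 128/3 kN·m
  R_B = wL/2 = 2·16/2 = 16 kN
  M_B = -wL²/12 = -2·16²/12 = -128/3 kN·m
Load 3 — applied couple M₀=4 kN·m at a=12 m (b=L-a=4):
  R_A = 6M₀ab/L³ = 6·4·12·4/16³ = 9/32 kN
  M_A = M₀b(2a-b)/L² = 4·4·(2·12-4)/16² = 5/4 kN·m
  R_B = -6M₀ab/L³ = -6·4·12·4/16³ = -9/32 kN
  M_B = M₀a(2b-a)/L² = 4·12·(2·4-12)/16² = -3/4 kN·m
Load 4 — applied couple M₀=20 kN·m at a=48/5 m (b=L-a=32/5):
  R_A = 6M₀ab/L³ = 6·20·(48/5)·(32/5)/16³ = 9/5 kN
  M_A = M₀b(2a-b)/L² = 20·(32/5)·(2·(48/5)-(32/5))/16² = 32/5 kN·m
  R_B = -6M₀ab/L³ = -6·20·(48/5)·(32/5)/16³ = -9/5 kN
  M_B = M₀a(2b-a)/L² = 20·(48/5)·(2·(32/5)-(48/5))/16² = 12/5 kN·m
Superposition: R_A = 8759/480 kN, M_A = 3059/60 kN·m, R_B = 6601/480 kN, M_B = -2461/60 kN·m

R_A = 8759/480 kN, M_A = 3059/60 kN·m, R_B = 6601/480 kN, M_B = -2461/60 kN·m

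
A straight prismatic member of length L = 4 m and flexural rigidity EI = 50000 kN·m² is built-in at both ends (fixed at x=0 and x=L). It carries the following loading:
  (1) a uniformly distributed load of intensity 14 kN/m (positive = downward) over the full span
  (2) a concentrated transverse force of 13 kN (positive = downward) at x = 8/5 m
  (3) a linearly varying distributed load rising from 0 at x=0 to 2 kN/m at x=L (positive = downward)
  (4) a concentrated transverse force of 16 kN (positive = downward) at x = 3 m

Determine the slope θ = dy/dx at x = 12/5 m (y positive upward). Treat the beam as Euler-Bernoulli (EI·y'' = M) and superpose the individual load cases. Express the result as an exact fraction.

Load 1 — uniform load w=14 kN/m over full span:
  θ_1 = -wx(L-x)(L-2x)/(12EI) = -14·(12/5)·(4-(12/5))·(4-2·(12/5))/(12·50000) = 28/390625 rad
Load 2 — point force P=13 kN at a=8/5 m (b=L-a=12/5):
  θ_2 = Pa²(L-x)(2bL-(3b+a)(L-x))/(2L³EI)  [x>a] = 13·(8/5)²·(4-(12/5))·(2·(12/5)·4-(3·(12/5)+(8/5))·(4-(12/5)))/(2·4³·50000) = 416/9765625 rad
Load 3 — triangular load w₀=2 kN/m (0→w₀ over full span):
  θ_3 = -w₀(2x(L-x)(L-2x)(x+2L)+x²(L-x)²)/(120LEI) = -2·(2·(12/5)·(4-(12/5))·(4-2·(12/5))·((12/5)+2·4)+(12/5)²·(4-(12/5))²)/(120·4·50000) = 8/1953125 rad
Load 4 — point force P=16 kN at a=3 m (b=L-a=1):
  θ_4 = -Pb²x(2aL-(3a+b)x)/(2L³EI)  [x≤a] = -16·1²·(12/5)·(2·3·4-(3·3+1)·(12/5))/(2·4³·50000) = 0 rad
Superposition: θ = Σ θ_i = 1156/9765625 rad ≈ 0.000118 rad

θ(12/5) = 1156/9765625 rad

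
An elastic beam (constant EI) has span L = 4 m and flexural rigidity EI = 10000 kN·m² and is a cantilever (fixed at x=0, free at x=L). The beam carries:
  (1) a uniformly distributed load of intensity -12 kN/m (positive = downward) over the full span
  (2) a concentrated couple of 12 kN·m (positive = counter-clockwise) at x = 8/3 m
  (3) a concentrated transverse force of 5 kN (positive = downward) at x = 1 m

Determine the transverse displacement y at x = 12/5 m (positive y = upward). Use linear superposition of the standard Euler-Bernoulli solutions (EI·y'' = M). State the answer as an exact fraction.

y(12/5) = 794513/37500000 m

Load 1 — uniform load w=-12 kN/m over full span:
  y_1 = -wx²(x²-4Lx+6L²)/(24EI) = -(-12)·(12/5)²·((12/5)²-4·4·(12/5)+6·4²)/(24·10000) = 7128/390625 m
Load 2 — applied couple M₀=12 kN·m at a=8/3 m (b=L-a=4/3):
  y_2 = M₀x²/(2EI)  [x≤a] = 12·(12/5)²/(2·10000) = 54/15625 m
Load 3 — point force P=5 kN at a=1 m (b=L-a=3):
  y_3 = -Pa²(3x-a)/(6EI)  [x>a] = -5·1²·(3·(12/5)-1)/(6·10000) = -31/60000 m
Superposition: y = Σ y_i = 794513/37500000 m ≈ 0.021187 m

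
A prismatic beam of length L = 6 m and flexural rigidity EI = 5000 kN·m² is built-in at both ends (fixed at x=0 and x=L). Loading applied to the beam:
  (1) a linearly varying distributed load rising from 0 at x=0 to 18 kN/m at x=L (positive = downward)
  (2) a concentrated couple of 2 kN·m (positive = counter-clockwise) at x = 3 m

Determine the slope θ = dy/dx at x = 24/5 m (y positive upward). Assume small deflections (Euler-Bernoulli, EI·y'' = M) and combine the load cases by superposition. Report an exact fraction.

θ(24/5) = 5109/1562500 rad

Load 1 — triangular load w₀=18 kN/m (0→w₀ over full span):
  θ_1 = -w₀(2x(L-x)(L-2x)(x+2L)+x²(L-x)²)/(120LEI) = -18·(2·(24/5)·(6-(24/5))·(6-2·(24/5))·((24/5)+2·6)+(24/5)²·(6-(24/5))²)/(120·6·5000) = 1296/390625 rad
Load 2 — applied couple M₀=2 kN·m at a=3 m (b=L-a=3):
  θ_2 = (R_Ax²/2 - M_Ax - M₀(x-a))/EI  [x>a] with R_A=1/2, M_A=1/2 = ((1/2)·(24/5)²/2 - (1/2)·(24/5) - 2·((24/5)-3))/5000 = -3/62500 rad
Superposition: θ = Σ θ_i = 5109/1562500 rad ≈ 0.003270 rad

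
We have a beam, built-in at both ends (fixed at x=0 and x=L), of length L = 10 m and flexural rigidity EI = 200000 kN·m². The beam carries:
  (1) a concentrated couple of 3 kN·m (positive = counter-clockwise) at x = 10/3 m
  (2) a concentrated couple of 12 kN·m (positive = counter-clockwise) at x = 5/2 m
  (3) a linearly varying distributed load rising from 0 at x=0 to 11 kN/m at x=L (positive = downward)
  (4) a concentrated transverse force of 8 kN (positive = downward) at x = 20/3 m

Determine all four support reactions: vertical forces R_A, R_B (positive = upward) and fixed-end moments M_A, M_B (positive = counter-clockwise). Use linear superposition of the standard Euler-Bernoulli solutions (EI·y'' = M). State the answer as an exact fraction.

R_A = 2195/108 kN, M_A = 4357/108 kN·m, R_B = 4609/108 kN, M_B = -6707/108 kN·m

Load 1 — applied couple M₀=3 kN·m at a=10/3 m (b=L-a=20/3):
  R_A = 6M₀ab/L³ = 6·3·(10/3)·(20/3)/10³ = 2/5 kN
  M_A = M₀b(2a-b)/L² = 3·(20/3)·(2·(10/3)-(20/3))/10² = 0 kN·m
  R_B = -6M₀ab/L³ = -6·3·(10/3)·(20/3)/10³ = -2/5 kN
  M_B = M₀a(2b-a)/L² = 3·(10/3)·(2·(20/3)-(10/3))/10² = 1 kN·m
Load 2 — applied couple M₀=12 kN·m at a=5/2 m (b=L-a=15/2):
  R_A = 6M₀ab/L³ = 6·12·(5/2)·(15/2)/10³ = 27/20 kN
  M_A = M₀b(2a-b)/L² = 12·(15/2)·(2·(5/2)-(15/2))/10² = -9/4 kN·m
  R_B = -6M₀ab/L³ = -6·12·(5/2)·(15/2)/10³ = -27/20 kN
  M_B = M₀a(2b-a)/L² = 12·(5/2)·(2·(15/2)-(5/2))/10² = 15/4 kN·m
Load 3 — triangular load w₀=11 kN/m (0→w₀ over full span):
  R_A = 3w₀L/20 = 3·11·10/20 = 33/2 kN
  M_A = w₀L²/30 = 11·10²/30 = 110/3 kN·m
  R_B = 7w₀L/20 = 7·11·10/20 = 77/2 kN
  M_B = -w₀L²/20 = -11·10²/20 = -55 kN·m
Load 4 — point force P=8 kN at a=20/3 m (b=L-a=10/3):
  R_A = Pb²(3a+b)/L³ = 8·(10/3)²·(3·(20/3)+(10/3))/10³ = 56/27 kN
  M_A = Pab²/L² = 8·(20/3)·(10/3)²/10² = 160/27 kN·m
  R_B = Pa²(a+3b)/L³ = 8·(20/3)²·((20/3)+3·(10/3))/10³ = 160/27 kN
  M_B = -Pa²b/L² = -8·(20/3)²·(10/3)/10² = -320/27 kN·m
Superposition: R_A = 2195/108 kN, M_A = 4357/108 kN·m, R_B = 4609/108 kN, M_B = -6707/108 kN·m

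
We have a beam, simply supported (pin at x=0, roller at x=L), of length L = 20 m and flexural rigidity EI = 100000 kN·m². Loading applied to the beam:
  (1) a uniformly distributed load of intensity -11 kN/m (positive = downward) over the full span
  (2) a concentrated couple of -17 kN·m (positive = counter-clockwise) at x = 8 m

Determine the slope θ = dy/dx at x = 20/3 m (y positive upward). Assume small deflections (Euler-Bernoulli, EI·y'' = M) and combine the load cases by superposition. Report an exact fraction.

Load 1 — uniform load w=-11 kN/m over full span:
  θ_1 = -w(L³-6Lx²+4x³)/(24EI) = -(-11)·(20³-6·20·(20/3)²+4·(20/3)³)/(24·100000) = 143/8100 rad
Load 2 — applied couple M₀=-17 kN·m at a=8 m (b=L-a=12):
  θ_2 = (M₀x²/(2L)+C₁)/EI  [x≤a] with C₁=M₀(3b²-L²)/(6L)=-68/15 = ((-17)·(20/3)²/(2·20)+(-68/15))/100000 = -527/2250000 rad
Superposition: θ = Σ θ_i = 352757/20250000 rad ≈ 0.017420 rad

θ(20/3) = 352757/20250000 rad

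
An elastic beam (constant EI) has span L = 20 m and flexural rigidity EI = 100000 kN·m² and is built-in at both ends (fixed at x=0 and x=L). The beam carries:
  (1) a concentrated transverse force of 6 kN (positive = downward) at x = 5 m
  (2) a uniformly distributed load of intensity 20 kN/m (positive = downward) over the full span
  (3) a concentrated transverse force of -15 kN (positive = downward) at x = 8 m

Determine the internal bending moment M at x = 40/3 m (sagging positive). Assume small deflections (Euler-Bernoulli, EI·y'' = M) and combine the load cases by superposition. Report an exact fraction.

Load 1 — point force P=6 kN at a=5 m (b=L-a=15):
  M_1 = Pa²(a+3b)(L-x)/L³ - Pa²b/L²  [x>a] = 6·5²·(5+3·15)·(20-(40/3))/20³ - 6·5²·15/20² = 5/8 kN·m
Load 2 — uniform load w=20 kN/m over full span:
  M_2 = wLx/2 - wL²/12 - wx²/2 = 20·20·(40/3)/2 - 20·20²/12 - 20·(40/3)²/2 = 2000/9 kN·m
Load 3 — point force P=-15 kN at a=8 m (b=L-a=12):
  M_3 = Pa²(a+3b)(L-x)/L³ - Pa²b/L²  [x>a] = (-15)·8²·(8+3·12)·(20-(40/3))/20³ - (-15)·8²·12/20² = -32/5 kN·m
Superposition: M = Σ M_i = 77921/360 kN·m ≈ 216.447222 kN·m

M(40/3) = 77921/360 kN·m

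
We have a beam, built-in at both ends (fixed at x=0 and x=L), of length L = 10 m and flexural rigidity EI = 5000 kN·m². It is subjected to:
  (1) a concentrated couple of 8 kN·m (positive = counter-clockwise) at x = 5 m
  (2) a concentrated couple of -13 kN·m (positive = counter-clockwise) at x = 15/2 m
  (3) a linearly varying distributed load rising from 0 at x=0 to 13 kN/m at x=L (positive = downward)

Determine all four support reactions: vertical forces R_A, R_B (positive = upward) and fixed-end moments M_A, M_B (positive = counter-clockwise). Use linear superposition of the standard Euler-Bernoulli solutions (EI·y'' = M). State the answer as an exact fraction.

Load 1 — applied couple M₀=8 kN·m at a=5 m (b=L-a=5):
  R_A = 6M₀ab/L³ = 6·8·5·5/10³ = 6/5 kN
  M_A = M₀b(2a-b)/L² = 8·5·(2·5-5)/10² = 2 kN·m
  R_B = -6M₀ab/L³ = -6·8·5·5/10³ = -6/5 kN
  M_B = M₀a(2b-a)/L² = 8·5·(2·5-5)/10² = 2 kN·m
Load 2 — applied couple M₀=-13 kN·m at a=15/2 m (b=L-a=5/2):
  R_A = 6M₀ab/L³ = 6·(-13)·(15/2)·(5/2)/10³ = -117/80 kN
  M_A = M₀b(2a-b)/L² = (-13)·(5/2)·(2·(15/2)-(5/2))/10² = -65/16 kN·m
  R_B = -6M₀ab/L³ = -6·(-13)·(15/2)·(5/2)/10³ = 117/80 kN
  M_B = M₀a(2b-a)/L² = (-13)·(15/2)·(2·(5/2)-(15/2))/10² = 39/16 kN·m
Load 3 — triangular load w₀=13 kN/m (0→w₀ over full span):
  R_A = 3w₀L/20 = 3·13·10/20 = 39/2 kN
  M_A = w₀L²/30 = 13·10²/30 = 130/3 kN·m
  R_B = 7w₀L/20 = 7·13·10/20 = 91/2 kN
  M_B = -w₀L²/20 = -13·10²/20 = -65 kN·m
Superposition: R_A = 1539/80 kN, M_A = 1981/48 kN·m, R_B = 3661/80 kN, M_B = -969/16 kN·m

R_A = 1539/80 kN, M_A = 1981/48 kN·m, R_B = 3661/80 kN, M_B = -969/16 kN·m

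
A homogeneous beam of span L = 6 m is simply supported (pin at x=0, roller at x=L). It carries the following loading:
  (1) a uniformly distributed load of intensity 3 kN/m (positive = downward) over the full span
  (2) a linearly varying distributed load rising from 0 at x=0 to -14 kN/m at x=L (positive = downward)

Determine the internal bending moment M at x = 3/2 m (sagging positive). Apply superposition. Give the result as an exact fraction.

M(3/2) = -153/16 kN·m

Load 1 — uniform load w=3 kN/m over full span:
  M_1 = wx(L-x)/2 = 3·(3/2)·(6-(3/2))/2 = 81/8 kN·m
Load 2 — triangular load w₀=-14 kN/m (0→w₀ over full span):
  M_2 = w₀Lx/6 - w₀x³/(6L) = (-14)·6·(3/2)/6 - (-14)·(3/2)³/(6·6) = -315/16 kN·m
Superposition: M = Σ M_i = -153/16 kN·m ≈ -9.562500 kN·m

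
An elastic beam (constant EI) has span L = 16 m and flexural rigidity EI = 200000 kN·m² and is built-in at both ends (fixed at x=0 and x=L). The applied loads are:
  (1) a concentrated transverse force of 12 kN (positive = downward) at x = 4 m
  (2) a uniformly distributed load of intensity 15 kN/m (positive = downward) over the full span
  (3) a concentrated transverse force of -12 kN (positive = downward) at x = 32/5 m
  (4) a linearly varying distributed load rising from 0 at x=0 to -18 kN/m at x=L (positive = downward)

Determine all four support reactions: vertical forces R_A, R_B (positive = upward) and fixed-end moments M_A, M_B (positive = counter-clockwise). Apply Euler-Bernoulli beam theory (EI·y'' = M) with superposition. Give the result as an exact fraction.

Load 1 — point force P=12 kN at a=4 m (b=L-a=12):
  R_A = Pb²(3a+b)/L³ = 12·12²·(3·4+12)/16³ = 81/8 kN
  M_A = Pab²/L² = 12·4·12²/16² = 27 kN·m
  R_B = Pa²(a+3b)/L³ = 12·4²·(4+3·12)/16³ = 15/8 kN
  M_B = -Pa²b/L² = -12·4²·12/16² = -9 kN·m
Load 2 — uniform load w=15 kN/m over full span:
  R_A = wL/2 = 15·16/2 = 120 kN
  M_A = wL²/12 = 15·16²/12 = 320 kN·m
  R_B = wL/2 = 15·16/2 = 120 kN
  M_B = -wL²/12 = -15·16²/12 = -320 kN·m
Load 3 — point force P=-12 kN at a=32/5 m (b=L-a=48/5):
  R_A = Pb²(3a+b)/L³ = (-12)·(48/5)²·(3·(32/5)+(48/5))/16³ = -972/125 kN
  M_A = Pab²/L² = (-12)·(32/5)·(48/5)²/16² = -3456/125 kN·m
  R_B = Pa²(a+3b)/L³ = (-12)·(32/5)²·((32/5)+3·(48/5))/16³ = -528/125 kN
  M_B = -Pa²b/L² = -(-12)·(32/5)²·(48/5)/16² = 2304/125 kN·m
Load 4 — triangular load w₀=-18 kN/m (0→w₀ over full span):
  R_A = 3w₀L/20 = 3·(-18)·16/20 = -216/5 kN
  M_A = w₀L²/30 = (-18)·16²/30 = -768/5 kN·m
  R_B = 7w₀L/20 = 7·(-18)·16/20 = -504/5 kN
  M_B = -w₀L²/20 = -(-18)·16²/20 = 1152/5 kN·m
Superposition: R_A = 79149/1000 kN, M_A = 20719/125 kN·m, R_B = 16851/1000 kN, M_B = -10021/125 kN·m

R_A = 79149/1000 kN, M_A = 20719/125 kN·m, R_B = 16851/1000 kN, M_B = -10021/125 kN·m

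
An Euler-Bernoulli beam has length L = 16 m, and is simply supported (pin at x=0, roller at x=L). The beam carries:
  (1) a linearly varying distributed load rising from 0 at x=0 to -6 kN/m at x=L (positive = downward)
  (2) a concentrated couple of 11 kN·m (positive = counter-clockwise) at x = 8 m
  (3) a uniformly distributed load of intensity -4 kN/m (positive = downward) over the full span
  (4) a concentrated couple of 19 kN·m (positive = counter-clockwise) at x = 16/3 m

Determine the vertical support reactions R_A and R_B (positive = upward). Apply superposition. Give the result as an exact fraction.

R_A = -369/8 kN, R_B = -527/8 kN

Load 1 — triangular load w₀=-6 kN/m (0→w₀ over full span):
  R_A = w₀L/6 = (-6)·16/6 = -16 kN
  R_B = w₀L/3 = (-6)·16/3 = -32 kN
Load 2 — applied couple M₀=11 kN·m at a=8 m (b=L-a=8):
  R_A = M₀/L = 11/16 kN
  R_B = -M₀/L = -11/16 kN
Load 3 — uniform load w=-4 kN/m over full span:
  R_A = wL/2 = (-4)·16/2 = -32 kN
  R_B = wL/2 = (-4)·16/2 = -32 kN
Load 4 — applied couple M₀=19 kN·m at a=16/3 m (b=L-a=32/3):
  R_A = M₀/L = 19/16 kN
  R_B = -M₀/L = -19/16 kN
Superposition: R_A = -369/8 kN, R_B = -527/8 kN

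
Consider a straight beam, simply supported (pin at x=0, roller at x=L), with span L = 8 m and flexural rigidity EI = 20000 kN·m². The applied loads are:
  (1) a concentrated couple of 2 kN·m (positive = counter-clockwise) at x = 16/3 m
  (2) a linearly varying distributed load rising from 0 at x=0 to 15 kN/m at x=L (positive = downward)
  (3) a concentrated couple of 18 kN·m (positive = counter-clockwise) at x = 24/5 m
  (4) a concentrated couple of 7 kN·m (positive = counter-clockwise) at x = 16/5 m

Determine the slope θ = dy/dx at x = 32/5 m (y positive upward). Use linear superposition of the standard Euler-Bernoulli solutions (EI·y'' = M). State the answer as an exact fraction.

Load 1 — applied couple M₀=2 kN·m at a=16/3 m (b=L-a=8/3):
  θ_1 = (M₀x²/(2L)-M₀(x-a)+C₁)/EI  [x>a] with C₁=M₀(3b²-L²)/(6L)=-16/9 = (2·(32/5)²/(2·8)-2·((32/5)-(16/3))+(-16/9))/20000 = 17/281250 rad
Load 2 — triangular load w₀=15 kN/m (0→w₀ over full span):
  θ_2 = -w₀(7L⁴-30L²x²+15x⁴)/(360LEI) = -15·(7·8⁴-30·8²·(32/5)²+15·(32/5)⁴)/(360·8·20000) = 1514/234375 rad
Load 3 — applied couple M₀=18 kN·m at a=24/5 m (b=L-a=16/5):
  θ_3 = (M₀x²/(2L)-M₀(x-a)+C₁)/EI  [x>a] with C₁=M₀(3b²-L²)/(6L)=-312/25 = (18·(32/5)²/(2·8)-18·((32/5)-(24/5))+(-312/25))/20000 = 3/12500 rad
Load 4 — applied couple M₀=7 kN·m at a=16/5 m (b=L-a=24/5):
  θ_4 = (M₀x²/(2L)-M₀(x-a)+C₁)/EI  [x>a] with C₁=M₀(3b²-L²)/(6L)=56/75 = (7·(32/5)²/(2·8)-7·((32/5)-(16/5))+(56/75))/20000 = -7/37500 rad
Superposition: θ = Σ θ_i = 4622/703125 rad ≈ 0.006574 rad

θ(32/5) = 4622/703125 rad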